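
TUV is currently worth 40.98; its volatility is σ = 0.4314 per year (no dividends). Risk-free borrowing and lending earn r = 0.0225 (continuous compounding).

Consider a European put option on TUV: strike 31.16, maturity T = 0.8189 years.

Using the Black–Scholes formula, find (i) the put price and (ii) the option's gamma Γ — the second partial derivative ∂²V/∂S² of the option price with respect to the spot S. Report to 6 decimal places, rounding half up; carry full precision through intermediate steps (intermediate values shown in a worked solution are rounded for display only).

σ√T = 0.4314·√0.8189 = 0.390387
d₁ = (ln(S/K) + (r+σ²/2)T) / (σ√T) = (ln(40.98/31.16) + (0.0225+0.4314²/2)·0.8189) / 0.390387 = (0.273949 + 0.094626) / 0.390387 = 0.944127
d₂ = d₁ − σ√T = 0.944127 − 0.390387 = 0.553740
e^{−rT} = 0.981743
N(−d₁) = 0.172552,  N(−d₂) = 0.289878
Put price V = K·e^{−rT}·N(−d₂) − S·N(−d₁) = 8.867705 − 7.071192 = 1.796512
φ(d₁) = (1/√(2π))·e^{−d₁²/2} = 0.255476
Γ = φ(d₁) / (S·σ·√T) = 0.015969

price = 1.796512
Γ = 0.015969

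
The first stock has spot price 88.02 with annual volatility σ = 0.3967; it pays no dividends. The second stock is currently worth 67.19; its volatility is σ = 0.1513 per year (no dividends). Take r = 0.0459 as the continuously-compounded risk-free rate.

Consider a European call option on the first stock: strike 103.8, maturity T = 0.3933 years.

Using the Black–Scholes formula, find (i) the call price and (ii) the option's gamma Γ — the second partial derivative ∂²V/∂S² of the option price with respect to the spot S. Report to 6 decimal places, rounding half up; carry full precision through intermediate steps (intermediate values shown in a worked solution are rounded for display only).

price = 4.021595
Γ = 0.016345

σ√T = 0.3967·√0.3933 = 0.248785
d₁ = (ln(S/K) + (r+σ²/2)T) / (σ√T) = (ln(88.02/103.8) + (0.0459+0.3967²/2)·0.3933) / 0.248785 = (-0.164902 + 0.048999) / 0.248785 = -0.465874
d₂ = d₁ − σ√T = -0.465874 − 0.248785 = -0.714659
e^{−rT} = 0.982109
N(d₁) = 0.320653,  N(d₂) = 0.237410
Call price V = S·N(d₁) − K·e^{−rT}·N(d₂) = 28.223864 − 24.202269 = 4.021595
φ(d₁) = (1/√(2π))·e^{−d₁²/2} = 0.357916
Γ = φ(d₁) / (S·σ·√T) = 0.016345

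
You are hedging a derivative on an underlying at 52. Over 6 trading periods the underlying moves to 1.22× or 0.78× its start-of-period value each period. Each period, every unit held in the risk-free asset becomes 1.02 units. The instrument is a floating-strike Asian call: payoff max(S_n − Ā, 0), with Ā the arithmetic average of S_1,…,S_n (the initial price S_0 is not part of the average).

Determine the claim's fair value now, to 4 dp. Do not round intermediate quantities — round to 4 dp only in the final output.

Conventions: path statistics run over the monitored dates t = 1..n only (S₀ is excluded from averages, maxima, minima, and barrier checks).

Risk-neutral up-probability p* = (R−d)/(u−d) = (1.02−0.78)/(1.22−0.78) = 0.5455; the claim prices as the p*-weighted sum of path payoffs discounted by R^6.
Enumerate all 2^6 = 64 price paths (U = up ×1.22, D = down ×0.78); each path with k up-moves has probability p*^k·(1−p*)^(6−k).
DDDDDD: Ā=23.8075, payoff=0.0000, prob=0.008820
UDDDDD: Ā=37.2374, payoff=0.0000, prob=0.010584
DUDDDD: Ā=33.4240, payoff=0.0000, prob=0.010584
UUDDDD: Ā=52.2786, payoff=0.0000, prob=0.012701
DDUDDD: Ā=30.4496, payoff=0.0000, prob=0.010584
UDUDDD: Ā=47.6264, payoff=0.0000, prob=0.012701
DUUDDD: Ā=43.8130, payoff=0.0000, prob=0.012701
UUUDDD: Ā=68.5281, payoff=0.0000, prob=0.015241
DDDUDD: Ā=28.1296, payoff=0.0000, prob=0.010584
UDDUDD: Ā=43.9976, payoff=0.0000, prob=0.012701
DUDUDD: Ā=40.1843, payoff=0.0000, prob=0.012701
UUDUDD: Ā=62.8523, payoff=0.0000, prob=0.015241
DDUUDD: Ā=37.2099, payoff=0.0000, prob=0.012701
UDUUDD: Ā=58.2000, payoff=0.0000, prob=0.015241
DUUUDD: Ā=54.3867, payoff=0.0000, prob=0.015241
UUUUDD: Ā=85.0664, payoff=0.0000, prob=0.018289
DDDDUD: Ā=26.3200, payoff=0.0000, prob=0.010584
UDDDUD: Ā=41.1672, payoff=0.0000, prob=0.012701
DUDDUD: Ā=37.3538, payoff=0.0000, prob=0.012701
UUDDUD: Ā=58.4252, payoff=0.0000, prob=0.015241
DDUDUD: Ā=34.3794, payoff=0.0000, prob=0.012701
UDUDUD: Ā=53.7729, payoff=0.0000, prob=0.015241
DUUDUD: Ā=49.9596, payoff=0.0000, prob=0.015241
UUUDUD: Ā=78.1420, payoff=0.0000, prob=0.018289
DDDUUD: Ā=32.0594, payoff=0.0000, prob=0.012701
UDDUUD: Ā=50.1442, payoff=0.0000, prob=0.015241
DUDUUD: Ā=46.3308, payoff=0.0000, prob=0.015241
UUDUUD: Ā=72.4662, payoff=0.0000, prob=0.018289
DDUUUD: Ā=43.3564, payoff=1.4527, prob=0.015241
UDUUUD: Ā=67.8139, payoff=2.2722, prob=0.018289
DUUUUD: Ā=64.0006, payoff=6.0855, prob=0.018289
UUUUUD: Ā=100.1035, payoff=9.5183, prob=0.021947
DDDDDU: Ā=24.9085, payoff=0.0000, prob=0.010584
UDDDDU: Ā=38.9594, payoff=0.0000, prob=0.012701
DUDDDU: Ā=35.1461, payoff=0.0000, prob=0.012701
UUDDDU: Ā=54.9721, payoff=0.0000, prob=0.015241
DDUDDU: Ā=32.1717, payoff=0.0000, prob=0.012701
UDUDDU: Ā=50.3198, payoff=0.0000, prob=0.015241
DUUDDU: Ā=46.5065, payoff=0.0000, prob=0.015241
UUUDDU: Ā=72.7409, payoff=0.0000, prob=0.018289
DDDUDU: Ā=29.8517, payoff=0.0000, prob=0.012701
UDDUDU: Ā=46.6910, payoff=0.0000, prob=0.015241
DUDUDU: Ā=42.8777, payoff=1.9314, prob=0.015241
UUDUDU: Ā=67.0651, payoff=3.0210, prob=0.018289
DDUUDU: Ā=39.9033, payoff=4.9058, prob=0.015241
UDUUDU: Ā=62.4129, payoff=7.6732, prob=0.018289
DUUUDU: Ā=58.5995, payoff=11.4866, prob=0.018289
UUUUDU: Ā=91.6557, payoff=17.9662, prob=0.021947
DDDDUU: Ā=28.0420, payoff=0.6064, prob=0.012701
UDDDUU: Ā=43.8606, payoff=0.9485, prob=0.015241
DUDDUU: Ā=40.0473, payoff=4.7619, prob=0.015241
UUDDUU: Ā=62.6380, payoff=7.4481, prob=0.018289
DDUDUU: Ā=37.0729, payoff=7.7363, prob=0.015241
UDUDUU: Ā=57.9858, payoff=12.1003, prob=0.018289
DUUDUU: Ā=54.1724, payoff=15.9137, prob=0.018289
UUUDUU: Ā=84.7313, payoff=24.8906, prob=0.021947
DDDUUU: Ā=34.7528, payoff=10.0563, prob=0.015241
UDDUUU: Ā=54.3570, payoff=15.7291, prob=0.018289
DUDUUU: Ā=50.5437, payoff=19.5424, prob=0.018289
UUDUUU: Ā=79.0555, payoff=30.5664, prob=0.021947
DDUUUU: Ā=47.5693, payoff=22.5168, prob=0.018289
UDUUUU: Ā=74.4032, payoff=35.2186, prob=0.021947
DUUUUU: Ā=70.5899, payoff=39.0320, prob=0.021947
UUUUUU: Ā=110.4098, payoff=61.0500, prob=0.026336
Price = Σ prob·payoff / R^6 = 7.813892 / 1.126162 = 6.9385

price = 6.9385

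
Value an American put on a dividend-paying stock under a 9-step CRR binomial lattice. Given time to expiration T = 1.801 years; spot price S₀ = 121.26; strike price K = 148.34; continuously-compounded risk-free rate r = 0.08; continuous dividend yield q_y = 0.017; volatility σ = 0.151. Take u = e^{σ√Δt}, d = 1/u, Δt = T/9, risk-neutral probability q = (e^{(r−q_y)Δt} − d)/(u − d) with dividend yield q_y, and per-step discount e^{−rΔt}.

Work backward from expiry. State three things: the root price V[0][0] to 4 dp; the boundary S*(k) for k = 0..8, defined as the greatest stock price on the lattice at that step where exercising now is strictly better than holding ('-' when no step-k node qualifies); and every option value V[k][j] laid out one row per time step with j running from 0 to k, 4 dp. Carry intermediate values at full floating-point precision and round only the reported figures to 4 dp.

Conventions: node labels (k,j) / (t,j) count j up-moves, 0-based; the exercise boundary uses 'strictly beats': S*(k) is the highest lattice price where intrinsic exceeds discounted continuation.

price = 27.0800
boundary = 121.2600 129.7338 121.2600 129.7338 121.2600 129.7338 121.2600 129.7338 138.7999
tree:
27.0800
35.0004 18.6062
42.4034 27.0800 11.0730
49.3229 35.0004 18.6062 5.8593
55.7904 42.4034 27.0800 10.6435 2.5152
61.8355 49.3229 35.0004 18.6062 5.1027 0.6884
67.4857 55.7904 42.4034 27.0800 10.0013 1.6536 0.0000
72.7669 61.8355 49.3229 35.0004 18.6062 3.9718 0.0000 0.0000
77.7031 67.4857 55.7904 42.4034 27.0800 9.5401 0.0000 0.0000 0.0000
82.3169 72.7669 61.8355 49.3229 35.0004 18.6062 0.0000 0.0000 0.0000 0.0000

Δt=0.20011  u=1.06988  d=0.93468  q=0.57696  discount=0.98412
step 9 (expiry): payoffs max(K−S,0) = 82.3169 72.7669 61.8355 49.3229 35.0004 18.6062 0.0000 0.0000 0.0000 0.0000
step 8: (k=8,j=0): S=70.6369, K−S=77.7031, hold=75.5871 ⇒ V=77.7031 exercise | (k=8,j=1): S=80.8543, K−S=67.4857, hold=65.4044 ⇒ V=67.4857 exercise | (k=8,j=2): S=92.5496, K−S=55.7904, hold=53.7488 ⇒ V=55.7904 exercise | (k=8,j=3): S=105.9366, K−S=42.4034, hold=40.4073 ⇒ V=42.4034 exercise | (k=8,j=4): S=121.2600, K−S=27.0800, hold=25.1360 ⇒ V=27.0800 exercise | (k=8,j=5): S=138.7999, K−S=9.5401, hold=7.7462 ⇒ V=9.5401 exercise | (k=8,j=6): S=158.8768, K−S=0.0000, hold=0.0000 ⇒ V=0.0000 continue | (k=8,j=7): S=181.8578, K−S=0.0000, hold=0.0000 ⇒ V=0.0000 continue | (k=8,j=8): S=208.1629, K−S=0.0000, hold=0.0000 ⇒ V=0.0000 continue  boundary S*=138.7999
step 7: (k=7,j=0): S=75.5731, K−S=72.7669, hold=70.6677 ⇒ V=72.7669 exercise | (k=7,j=1): S=86.5045, K−S=61.8355, hold=59.7734 ⇒ V=61.8355 exercise | (k=7,j=2): S=99.0171, K−S=49.3229, hold=47.3033 ⇒ V=49.3229 exercise | (k=7,j=3): S=113.3396, K−S=35.0004, hold=33.0294 ⇒ V=35.0004 exercise | (k=7,j=4): S=129.7338, K−S=18.6062, hold=16.6909 ⇒ V=18.6062 exercise | (k=7,j=5): S=148.4994, K−S=0.0000, hold=3.9718 ⇒ V=3.9718 continue | (k=7,j=6): S=169.9794, K−S=0.0000, hold=0.0000 ⇒ V=0.0000 continue | (k=7,j=7): S=194.5663, K−S=0.0000, hold=0.0000 ⇒ V=0.0000 continue  boundary S*=129.7338
step 6: (k=6,j=0): S=80.8543, K−S=67.4857, hold=65.4044 ⇒ V=67.4857 exercise | (k=6,j=1): S=92.5496, K−S=55.7904, hold=53.7488 ⇒ V=55.7904 exercise | (k=6,j=2): S=105.9366, K−S=42.4034, hold=40.4073 ⇒ V=42.4034 exercise | (k=6,j=3): S=121.2600, K−S=27.0800, hold=25.1360 ⇒ V=27.0800 exercise | (k=6,j=4): S=138.7999, K−S=9.5401, hold=10.0013 ⇒ V=10.0013 continue | (k=6,j=5): S=158.8768, K−S=0.0000, hold=1.6536 ⇒ V=1.6536 continue | (k=6,j=6): S=181.8578, K−S=0.0000, hold=0.0000 ⇒ V=0.0000 continue  boundary S*=121.2600
step 5: (k=5,j=0): S=86.5045, K−S=61.8355, hold=59.7734 ⇒ V=61.8355 exercise | (k=5,j=1): S=99.0171, K−S=49.3229, hold=47.3033 ⇒ V=49.3229 exercise | (k=5,j=2): S=113.3396, K−S=35.0004, hold=33.0294 ⇒ V=35.0004 exercise | (k=5,j=3): S=129.7338, K−S=18.6062, hold=16.9528 ⇒ V=18.6062 exercise | (k=5,j=4): S=148.4994, K−S=0.0000, hold=5.1027 ⇒ V=5.1027 continue | (k=5,j=5): S=169.9794, K−S=0.0000, hold=0.6884 ⇒ V=0.6884 continue  boundary S*=129.7338
step 4: (k=4,j=0): S=92.5496, K−S=55.7904, hold=53.7488 ⇒ V=55.7904 exercise | (k=4,j=1): S=105.9366, K−S=42.4034, hold=40.4073 ⇒ V=42.4034 exercise | (k=4,j=2): S=121.2600, K−S=27.0800, hold=25.1360 ⇒ V=27.0800 exercise | (k=4,j=3): S=138.7999, K−S=9.5401, hold=10.6435 ⇒ V=10.6435 continue | (k=4,j=4): S=158.8768, K−S=0.0000, hold=2.5152 ⇒ V=2.5152 continue  boundary S*=121.2600
step 3: (k=3,j=0): S=99.0171, K−S=49.3229, hold=47.3033 ⇒ V=49.3229 exercise | (k=3,j=1): S=113.3396, K−S=35.0004, hold=33.0294 ⇒ V=35.0004 exercise | (k=3,j=2): S=129.7338, K−S=18.6062, hold=17.3174 ⇒ V=18.6062 exercise | (k=3,j=3): S=148.4994, K−S=0.0000, hold=5.8593 ⇒ V=5.8593 continue  boundary S*=129.7338
step 2: (k=2,j=0): S=105.9366, K−S=42.4034, hold=40.4073 ⇒ V=42.4034 exercise | (k=2,j=1): S=121.2600, K−S=27.0800, hold=25.1360 ⇒ V=27.0800 exercise | (k=2,j=2): S=138.7999, K−S=9.5401, hold=11.0730 ⇒ V=11.0730 continue  boundary S*=121.2600
step 1: (k=1,j=0): S=113.3396, K−S=35.0004, hold=33.0294 ⇒ V=35.0004 exercise | (k=1,j=1): S=129.7338, K−S=18.6062, hold=17.5613 ⇒ V=18.6062 exercise  boundary S*=129.7338
step 0: (k=0,j=0): S=121.2600, K−S=27.0800, hold=25.1360 ⇒ V=27.0800 exercise  boundary S*=121.2600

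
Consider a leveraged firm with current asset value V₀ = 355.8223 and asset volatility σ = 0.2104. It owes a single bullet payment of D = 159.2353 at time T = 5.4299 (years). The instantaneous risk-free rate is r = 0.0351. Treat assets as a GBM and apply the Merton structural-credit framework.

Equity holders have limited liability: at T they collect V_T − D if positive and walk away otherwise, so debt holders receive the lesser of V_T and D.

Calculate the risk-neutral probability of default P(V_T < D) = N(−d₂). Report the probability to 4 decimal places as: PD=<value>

PD=0.0372

With assets at 355.8223 and a single debt payment of 159.2353 at 5.4299 years:
d₁ = [ln(V₀/D) + (r + σ²/2)T] / (σ√T)
   = [ln(355.8223/159.2353) + (0.0351 + 0.5·0.2104²)·5.4299] / (0.2104·√5.4299)
   = [0.804048 + 0.310775] / 0.490277 = 2.273864
d₂ = d₁ − σ√T = 2.273864 − 0.490277 = 1.783587
risk-neutral PD = N(−d₂) = N(-1.783587) = 0.037245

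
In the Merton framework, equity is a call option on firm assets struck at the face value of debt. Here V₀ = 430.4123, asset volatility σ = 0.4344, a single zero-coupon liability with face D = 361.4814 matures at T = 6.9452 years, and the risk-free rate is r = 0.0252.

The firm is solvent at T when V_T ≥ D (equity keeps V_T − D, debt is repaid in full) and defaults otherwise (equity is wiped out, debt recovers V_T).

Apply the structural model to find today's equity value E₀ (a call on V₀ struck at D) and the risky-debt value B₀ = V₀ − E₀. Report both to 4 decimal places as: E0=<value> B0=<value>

With assets at 430.4123 and a single debt payment of 361.4814 at 6.9452 years:
d₁ = [ln(V₀/D) + (r + σ²/2)T] / (σ√T)
   = [ln(430.4123/361.4814) + (0.0252 + 0.5·0.4344²)·6.9452] / (0.4344·√6.9452)
   = [0.174533 + 0.830310] / 1.144807 = 0.877741
d₂ = d₁ − σ√T = 0.877741 − 1.144807 = -0.267066
N(d₁) = 0.809958,  N(d₂) = 0.394709,  e^(−rT) = 0.839441
E₀ = V₀·N(d₁) − D·e^(−rT)·N(d₂)
   = 430.4123·0.809958 − 361.4814·0.839441·0.394709 = 228.844331
B₀ = V₀ − E₀ = 430.4123 − 228.844331 = 201.567969

E0=228.8443 B0=201.5680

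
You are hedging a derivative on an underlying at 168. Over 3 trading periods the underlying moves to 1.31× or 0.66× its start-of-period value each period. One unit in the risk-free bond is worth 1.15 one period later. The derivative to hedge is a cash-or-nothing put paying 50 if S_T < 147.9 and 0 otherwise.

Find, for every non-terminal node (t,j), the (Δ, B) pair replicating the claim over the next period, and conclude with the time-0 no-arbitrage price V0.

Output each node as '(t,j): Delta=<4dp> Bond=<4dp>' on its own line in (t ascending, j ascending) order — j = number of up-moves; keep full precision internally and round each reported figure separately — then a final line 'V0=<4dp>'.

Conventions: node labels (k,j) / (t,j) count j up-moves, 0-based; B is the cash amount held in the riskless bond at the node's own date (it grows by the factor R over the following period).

Under the risk-neutral measure, an up-move has probability p* = (R−d)/(u−d) = 0.7538 and values discount at R = 1.15.
Payoffs at expiry: V(3,0)=50.0000, V(3,1)=50.0000, V(3,2)=0.0000, V(3,3)=0.0000
(2,0): S=73.1808. Δ = (V_up−V_dn)/(S_up−S_dn) = (50.0000−50.0000)/(95.8668−48.2993) = 0.0000. V = [p*·50.0000 + (1−p*)·50.0000]/1.15 = 43.4783. B = V − Δ·S = 43.4783.
(2,1): S=145.2528. Δ = (V_up−V_dn)/(S_up−S_dn) = (0.0000−50.0000)/(190.2812−95.8668) = -0.5296. V = [p*·0.0000 + (1−p*)·50.0000]/1.15 = 10.7023. B = V − Δ·S = 87.6254.
(2,2): S=288.3048. Δ = (V_up−V_dn)/(S_up−S_dn) = (0.0000−0.0000)/(377.6793−190.2812) = 0.0000. V = [p*·0.0000 + (1−p*)·0.0000]/1.15 = 0.0000. B = V − Δ·S = 0.0000.
(1,0): S=110.8800. Δ = (V_up−V_dn)/(S_up−S_dn) = (10.7023−43.4783)/(145.2528−73.1808) = -0.4548. V = [p*·10.7023 + (1−p*)·43.4783]/1.15 = 16.3220. B = V − Δ·S = 66.7465.
(1,1): S=220.0800. Δ = (V_up−V_dn)/(S_up−S_dn) = (0.0000−10.7023)/(288.3048−145.2528) = -0.0748. V = [p*·0.0000 + (1−p*)·10.7023]/1.15 = 2.2908. B = V − Δ·S = 18.7559.
(0,0): S=168.0000. Δ = (V_up−V_dn)/(S_up−S_dn) = (2.2908−16.3220)/(220.0800−110.8800) = -0.1285. V = [p*·2.2908 + (1−p*)·16.3220]/1.15 = 4.9953. B = V − Δ·S = 26.5817.
Check: Δ(0,0)·S0 + B(0,0) = 4.9953 = V0.

(0,0): Delta=-0.1285 Bond=26.5817
(1,0): Delta=-0.4548 Bond=66.7465
(1,1): Delta=-0.0748 Bond=18.7559
(2,0): Delta=0.0000 Bond=43.4783
(2,1): Delta=-0.5296 Bond=87.6254
(2,2): Delta=0.0000 Bond=0.0000
V0=4.9953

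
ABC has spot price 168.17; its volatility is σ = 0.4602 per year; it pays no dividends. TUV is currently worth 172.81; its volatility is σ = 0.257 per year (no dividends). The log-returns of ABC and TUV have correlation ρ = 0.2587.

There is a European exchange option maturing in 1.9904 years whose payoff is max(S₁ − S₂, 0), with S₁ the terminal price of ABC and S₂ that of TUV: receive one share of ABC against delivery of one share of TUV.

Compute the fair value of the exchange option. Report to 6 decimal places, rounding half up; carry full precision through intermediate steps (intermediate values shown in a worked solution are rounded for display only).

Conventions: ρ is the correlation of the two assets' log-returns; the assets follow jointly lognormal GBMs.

σ_eff = √(σ₁² + σ₂² − 2ρσ₁σ₂) = √(0.4602² + 0.257² − 2·0.2587·0.4602·0.257) = 0.465445
d₁ = (ln(S₁/S₂) + (q₂ − q₁ + σ_eff²/2)T) / (σ_eff√T) = (ln(168.17/172.81) + (0.0 − 0.0 + 0.108320)·1.9904) / 0.656658 = 0.286880
d₂ = d₁ − σ_eff√T = 0.286880 − 0.656658 = -0.369777
N(d₁) = 0.612898,  N(d₂) = 0.355774
V = S₁·e^{−q₁T}·N(d₁) − S₂·e^{−q₂T}·N(d₂) = 103.071068 − 61.481356 = 41.589711
Key observation: pricing in TUV-units makes this a unit-strike call on the ratio S₁/S₂ — the risk-free rate cancels and cannot affect the value.

exchange price = 41.589711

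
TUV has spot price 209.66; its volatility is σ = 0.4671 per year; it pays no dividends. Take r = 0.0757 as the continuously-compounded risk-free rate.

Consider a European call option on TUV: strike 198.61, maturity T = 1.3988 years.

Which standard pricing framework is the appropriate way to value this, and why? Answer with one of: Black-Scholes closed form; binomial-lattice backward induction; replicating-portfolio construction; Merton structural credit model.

framework: Black-Scholes closed form

Key observation: a European-exercise option on TUV struck at 198.61 — a GBM underlying with constant parameters — admits an analytic price: the data contain no early exercise, no discrete tree, no debt structure.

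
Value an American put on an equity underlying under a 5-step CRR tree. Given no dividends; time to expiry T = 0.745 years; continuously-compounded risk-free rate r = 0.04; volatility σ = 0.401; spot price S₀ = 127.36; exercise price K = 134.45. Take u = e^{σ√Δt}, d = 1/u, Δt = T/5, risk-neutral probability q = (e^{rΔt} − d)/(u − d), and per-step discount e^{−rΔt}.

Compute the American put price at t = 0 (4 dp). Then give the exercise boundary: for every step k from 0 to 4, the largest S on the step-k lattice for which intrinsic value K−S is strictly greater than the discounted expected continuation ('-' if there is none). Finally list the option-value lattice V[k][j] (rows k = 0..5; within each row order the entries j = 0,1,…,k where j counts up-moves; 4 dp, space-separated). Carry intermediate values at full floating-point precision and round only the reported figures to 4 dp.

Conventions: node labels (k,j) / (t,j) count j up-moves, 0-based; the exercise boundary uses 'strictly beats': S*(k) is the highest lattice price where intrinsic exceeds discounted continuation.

price = 20.3531
boundary = - - - 80.0502 93.4514
tree:
20.3531
29.5718 10.6439
41.1875 17.3867 3.4894
54.3998 27.4215 6.7585 0.0000
65.8793 40.9986 13.0902 0.0000 0.0000
75.7126 54.3998 25.3538 0.0000 0.0000 0.0000

params: Δt=0.14900 u=1.16741 d=0.85660 q=0.48061 e^(-rΔt)=0.99406
t_5 payoffs: 75.7126 54.3998 25.3538 0.0000 0.0000 0.0000
t_4: node(4,0) S=68.5707 payoff=65.8793 vs cont=65.0804 → 65.8793 [stop]  node(4,1) S=93.4514 payoff=40.9986 vs cont=40.1997 → 40.9986 [stop]  node(4,2) S=127.3600 payoff=7.0900 vs cont=13.0902 → 13.0902 [wait]  node(4,3) S=173.5722 payoff=0.0000 vs cont=0.0000 → 0.0000 [wait]  node(4,4) S=236.5525 payoff=0.0000 vs cont=0.0000 → 0.0000 [wait]  ⇒ S*(4)=93.4514
t_3: node(3,0) S=80.0502 payoff=54.3998 vs cont=53.6009 → 54.3998 [stop]  node(3,1) S=109.0962 payoff=25.3538 vs cont=27.4215 → 27.4215 [wait]  node(3,2) S=148.6814 payoff=0.0000 vs cont=6.7585 → 6.7585 [wait]  node(3,3) S=202.6301 payoff=0.0000 vs cont=0.0000 → 0.0000 [wait]  ⇒ S*(3)=80.0502
t_2: node(2,0) S=93.4514 payoff=40.9986 vs cont=41.1875 → 41.1875 [wait]  node(2,1) S=127.3600 payoff=7.0900 vs cont=17.3867 → 17.3867 [wait]  node(2,2) S=173.5722 payoff=0.0000 vs cont=3.4894 → 3.4894 [wait]  ⇒ S*(2)=-
t_1: node(1,0) S=109.0962 payoff=25.3538 vs cont=29.5718 → 29.5718 [wait]  node(1,1) S=148.6814 payoff=0.0000 vs cont=10.6439 → 10.6439 [wait]  ⇒ S*(1)=-
t_0: node(0,0) S=127.3600 payoff=7.0900 vs cont=20.3531 → 20.3531 [wait]  ⇒ S*(0)=-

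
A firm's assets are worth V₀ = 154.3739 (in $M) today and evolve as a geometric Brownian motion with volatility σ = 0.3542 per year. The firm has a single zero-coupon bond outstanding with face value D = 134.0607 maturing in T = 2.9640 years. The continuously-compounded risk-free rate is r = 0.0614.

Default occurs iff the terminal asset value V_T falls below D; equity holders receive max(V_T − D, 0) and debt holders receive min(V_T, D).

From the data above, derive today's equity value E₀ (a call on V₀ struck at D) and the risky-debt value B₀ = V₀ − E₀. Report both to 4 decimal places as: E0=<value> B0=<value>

E0=57.3790 B0=96.9949

Apply the equity-as-call identities (strike 134.0607, horizon 2.9640 years):
d₁ = [ln(V₀/D) + (r + σ²/2)T] / (σ√T)
   = [ln(154.3739/134.0607) + (0.0614 + 0.5·0.3542²)·2.9640] / (0.3542·√2.9640)
   = [0.141085 + 0.367918] / 0.609800 = 0.834704
d₂ = d₁ − σ√T = 0.834704 − 0.609800 = 0.224904
N(d₁) = 0.798058,  N(d₂) = 0.588973,  e^(−rT) = 0.833610
E₀ = V₀·N(d₁) − D·e^(−rT)·N(d₂)
   = 154.3739·0.798058 − 134.0607·0.833610·0.588973 = 57.379018
B₀ = V₀ − E₀ = 154.3739 − 57.379018 = 96.994882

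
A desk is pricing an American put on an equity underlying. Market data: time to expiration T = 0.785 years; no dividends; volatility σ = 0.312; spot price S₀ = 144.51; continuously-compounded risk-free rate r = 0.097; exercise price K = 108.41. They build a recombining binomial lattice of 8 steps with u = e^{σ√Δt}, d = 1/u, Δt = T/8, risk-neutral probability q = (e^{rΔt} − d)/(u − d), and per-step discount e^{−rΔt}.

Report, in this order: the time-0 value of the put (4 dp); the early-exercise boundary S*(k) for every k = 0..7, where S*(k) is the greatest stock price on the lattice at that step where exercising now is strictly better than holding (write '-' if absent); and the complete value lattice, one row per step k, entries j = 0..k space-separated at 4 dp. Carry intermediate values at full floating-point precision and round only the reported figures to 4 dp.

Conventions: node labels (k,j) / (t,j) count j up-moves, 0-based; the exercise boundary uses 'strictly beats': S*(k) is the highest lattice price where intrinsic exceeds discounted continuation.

price = 1.6477
boundary = - - - - - 88.6486 80.3946 88.6486
tree:
1.6477
2.8595 0.5789
4.8567 1.1005 0.1165
8.0344 2.0637 0.2473 0.0000
12.8633 3.8021 0.5249 0.0000 0.0000
19.7614 6.8425 1.1143 0.0000 0.0000 0.0000
28.0154 11.9173 2.3654 0.0000 0.0000 0.0000 0.0000
35.5010 19.7614 5.0215 0.0000 0.0000 0.0000 0.0000 0.0000
42.2895 28.0154 10.6599 0.0000 0.0000 0.0000 0.0000 0.0000 0.0000

Δt=0.09813  u=1.10267  d=0.90689  q=0.52443  discount=0.99053
step 8 (expiry): payoffs max(K−S,0) = 42.2895 28.0154 10.6599 0.0000 0.0000 0.0000 0.0000 0.0000 0.0000
step 7: (k=7,j=0): S=72.9090, K−S=35.5010, hold=34.4740 ⇒ V=35.5010 exercise | (k=7,j=1): S=88.6486, K−S=19.7614, hold=18.7344 ⇒ V=19.7614 exercise | (k=7,j=2): S=107.7860, K−S=0.6240, hold=5.0215 ⇒ V=5.0215 continue | (k=7,j=3): S=131.0547, K−S=0.0000, hold=0.0000 ⇒ V=0.0000 continue | (k=7,j=4): S=159.3467, K−S=0.0000, hold=0.0000 ⇒ V=0.0000 continue | (k=7,j=5): S=193.7464, K−S=0.0000, hold=0.0000 ⇒ V=0.0000 continue | (k=7,j=6): S=235.5722, K−S=0.0000, hold=0.0000 ⇒ V=0.0000 continue | (k=7,j=7): S=286.4273, K−S=0.0000, hold=0.0000 ⇒ V=0.0000 continue  boundary S*=88.6486
step 6: (k=6,j=0): S=80.3946, K−S=28.0154, hold=26.9885 ⇒ V=28.0154 exercise | (k=6,j=1): S=97.7501, K−S=10.6599, hold=11.9173 ⇒ V=11.9173 continue | (k=6,j=2): S=118.8523, K−S=0.0000, hold=2.3654 ⇒ V=2.3654 continue | (k=6,j=3): S=144.5100, K−S=0.0000, hold=0.0000 ⇒ V=0.0000 continue | (k=6,j=4): S=175.7067, K−S=0.0000, hold=0.0000 ⇒ V=0.0000 continue | (k=6,j=5): S=213.6381, K−S=0.0000, hold=0.0000 ⇒ V=0.0000 continue | (k=6,j=6): S=259.7582, K−S=0.0000, hold=0.0000 ⇒ V=0.0000 continue  boundary S*=80.3946
step 5: (k=5,j=0): S=88.6486, K−S=19.7614, hold=19.3876 ⇒ V=19.7614 exercise | (k=5,j=1): S=107.7860, K−S=0.6240, hold=6.8425 ⇒ V=6.8425 continue | (k=5,j=2): S=131.0547, K−S=0.0000, hold=1.1143 ⇒ V=1.1143 continue | (k=5,j=3): S=159.3467, K−S=0.0000, hold=0.0000 ⇒ V=0.0000 continue | (k=5,j=4): S=193.7464, K−S=0.0000, hold=0.0000 ⇒ V=0.0000 continue | (k=5,j=5): S=235.5722, K−S=0.0000, hold=0.0000 ⇒ V=0.0000 continue  boundary S*=88.6486
step 4: (k=4,j=0): S=97.7501, K−S=10.6599, hold=12.8633 ⇒ V=12.8633 continue | (k=4,j=1): S=118.8523, K−S=0.0000, hold=3.8021 ⇒ V=3.8021 continue | (k=4,j=2): S=144.5100, K−S=0.0000, hold=0.5249 ⇒ V=0.5249 continue | (k=4,j=3): S=175.7067, K−S=0.0000, hold=0.0000 ⇒ V=0.0000 continue | (k=4,j=4): S=213.6381, K−S=0.0000, hold=0.0000 ⇒ V=0.0000 continue  boundary S*=-
step 3: (k=3,j=0): S=107.7860, K−S=0.6240, hold=8.0344 ⇒ V=8.0344 continue | (k=3,j=1): S=131.0547, K−S=0.0000, hold=2.0637 ⇒ V=2.0637 continue | (k=3,j=2): S=159.3467, K−S=0.0000, hold=0.2473 ⇒ V=0.2473 continue | (k=3,j=3): S=193.7464, K−S=0.0000, hold=0.0000 ⇒ V=0.0000 continue  boundary S*=-
step 2: (k=2,j=0): S=118.8523, K−S=0.0000, hold=4.8567 ⇒ V=4.8567 continue | (k=2,j=1): S=144.5100, K−S=0.0000, hold=1.1005 ⇒ V=1.1005 continue | (k=2,j=2): S=175.7067, K−S=0.0000, hold=0.1165 ⇒ V=0.1165 continue  boundary S*=-
step 1: (k=1,j=0): S=131.0547, K−S=0.0000, hold=2.8595 ⇒ V=2.8595 continue | (k=1,j=1): S=159.3467, K−S=0.0000, hold=0.5789 ⇒ V=0.5789 continue  boundary S*=-
step 0: (k=0,j=0): S=144.5100, K−S=0.0000, hold=1.6477 ⇒ V=1.6477 continue  boundary S*=-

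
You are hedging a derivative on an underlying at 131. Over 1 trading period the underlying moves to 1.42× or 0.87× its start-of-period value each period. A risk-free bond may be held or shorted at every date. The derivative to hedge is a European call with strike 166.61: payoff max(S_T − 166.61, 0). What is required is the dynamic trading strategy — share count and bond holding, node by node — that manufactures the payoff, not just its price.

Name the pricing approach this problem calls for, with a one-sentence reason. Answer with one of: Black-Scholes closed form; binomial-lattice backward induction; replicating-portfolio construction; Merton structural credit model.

Key observation: since the answer must list Δ and B at each node of the 1.42/0.87 lattice on 131, the replicating-portfolio method — solving the two-state system at every node — is the one that applies.

framework: replicating-portfolio construction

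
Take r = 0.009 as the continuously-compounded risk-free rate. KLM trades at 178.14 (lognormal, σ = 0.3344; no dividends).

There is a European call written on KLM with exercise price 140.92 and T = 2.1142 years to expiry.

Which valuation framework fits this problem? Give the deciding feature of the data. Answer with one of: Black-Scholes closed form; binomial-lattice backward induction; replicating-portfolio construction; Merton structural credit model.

framework: Black-Scholes closed form

Key observation: with KLM following a GBM at constant σ and r, the European call struck at 140.92 prices in closed form — nothing here needs a stepwise model or a balance sheet.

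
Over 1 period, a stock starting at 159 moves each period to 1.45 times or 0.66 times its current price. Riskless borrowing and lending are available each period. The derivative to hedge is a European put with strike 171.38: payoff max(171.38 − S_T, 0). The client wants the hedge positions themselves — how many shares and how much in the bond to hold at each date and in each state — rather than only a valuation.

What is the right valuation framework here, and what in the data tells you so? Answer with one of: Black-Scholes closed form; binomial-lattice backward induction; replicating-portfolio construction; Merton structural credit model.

framework: replicating-portfolio construction

Key observation: the task asks for the hedge itself — share and bond holdings at every node of the 1-period tree on spot 159 with factors 1.45/0.66 — which is exactly what the replicating-portfolio construction produces.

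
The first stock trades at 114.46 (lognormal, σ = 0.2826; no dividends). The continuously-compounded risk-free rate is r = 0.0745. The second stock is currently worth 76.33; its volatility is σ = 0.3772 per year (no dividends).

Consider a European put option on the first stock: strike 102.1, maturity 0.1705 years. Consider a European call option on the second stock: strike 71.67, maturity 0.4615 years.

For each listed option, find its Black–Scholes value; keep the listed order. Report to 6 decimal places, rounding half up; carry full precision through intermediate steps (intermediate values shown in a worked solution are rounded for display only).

price(the first stock put K=102.1) = 0.879517
price(the second stock call K=71.67) = 11.487876

[the first stock put K=102.1]
σ√T = 0.2826·√0.1705 = 0.116690
d₁ = (ln(S/K) + (r+σ²/2)T) / (σ√T) = (ln(114.46/102.1) + (0.0745+0.2826²/2)·0.1705) / 0.116690 = (0.114273 + 0.019511) / 0.116690 = 1.146482
d₂ = d₁ − σ√T = 1.146482 − 0.116690 = 1.029792
e^{−rT} = 0.987378
N(−d₁) = 0.125798,  N(−d₂) = 0.151554
price = K·e^{−rT}·N(−d₂) − S·N(−d₁) = 15.278335 − 14.398818 = 0.879517
[the second stock call K=71.67]
σ√T = 0.3772·√0.4615 = 0.256246
d₁ = (ln(S/K) + (r+σ²/2)T) / (σ√T) = (ln(76.33/71.67) + (0.0745+0.3772²/2)·0.4615) / 0.256246 = (0.062994 + 0.067213) / 0.256246 = 0.508131
d₂ = d₁ − σ√T = 0.508131 − 0.256246 = 0.251885
e^{−rT} = 0.966203
N(d₁) = 0.694319,  N(d₂) = 0.599435
price = S·N(d₁) − K·e^{−rT}·N(d₂) = 52.997384 − 41.509508 = 11.487876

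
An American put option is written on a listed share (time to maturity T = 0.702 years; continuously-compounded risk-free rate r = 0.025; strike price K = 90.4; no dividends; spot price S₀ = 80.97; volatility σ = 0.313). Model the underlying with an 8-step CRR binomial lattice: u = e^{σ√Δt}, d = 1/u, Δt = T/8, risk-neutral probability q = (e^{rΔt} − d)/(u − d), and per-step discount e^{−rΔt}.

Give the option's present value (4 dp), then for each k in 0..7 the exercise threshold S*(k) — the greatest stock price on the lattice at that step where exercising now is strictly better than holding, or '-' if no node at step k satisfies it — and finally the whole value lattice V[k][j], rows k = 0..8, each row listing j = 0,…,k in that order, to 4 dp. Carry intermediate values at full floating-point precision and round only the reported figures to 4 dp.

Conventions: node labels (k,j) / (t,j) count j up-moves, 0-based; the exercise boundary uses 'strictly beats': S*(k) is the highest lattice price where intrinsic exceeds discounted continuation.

price = 13.8081
boundary = - - - 61.3087 55.8798 61.3087 67.2651 73.8001
tree:
13.8081
18.2852 9.1852
23.4569 12.9557 5.2811
29.0913 17.6665 8.0846 2.3713
34.5202 23.1696 11.9874 4.0369 0.6390
39.4683 29.0913 17.0774 6.7152 1.2525 0.0000
43.9784 34.5202 23.1349 10.8155 2.4548 0.0000 0.0000
48.0890 39.4683 29.0913 16.5999 4.8113 0.0000 0.0000 0.0000
51.8357 43.9784 34.5202 23.1349 9.4300 0.0000 0.0000 0.0000 0.0000

Δt=0.08775, u=1.09715, d=0.91145, q=0.48866, disc=e^(-rΔt)=0.99781
k=8 terminal: V=max(K-S,0) → 51.8357 43.9784 34.5202 23.1349 9.4300 0.0000 0.0000 0.0000 0.0000
k=7: j=0 S=42.3110 intr=48.0890 cont=47.8909 V=48.0890[EX]; j=1 S=50.9317 intr=39.4683 cont=39.2702 V=39.4683[EX]; j=2 S=61.3087 intr=29.0913 cont=28.8932 V=29.0913[EX]; j=3 S=73.8001 intr=16.5999 cont=16.4018 V=16.5999[EX]; j=4 S=88.8365 intr=1.5635 cont=4.8113 V=4.8113[hold]; j=5 S=106.9365 intr=0.0000 cont=0.0000 V=0.0000[hold]; j=6 S=128.7243 intr=0.0000 cont=0.0000 V=0.0000[hold]; j=7 S=154.9512 intr=0.0000 cont=0.0000 V=0.0000[hold]  S*(7)=73.8001
k=6: j=0 S=46.4216 intr=43.9784 cont=43.7803 V=43.9784[EX]; j=1 S=55.8798 intr=34.5202 cont=34.3221 V=34.5202[EX]; j=2 S=67.2651 intr=23.1349 cont=22.9368 V=23.1349[EX]; j=3 S=80.9700 intr=9.4300 cont=10.8155 V=10.8155[hold]; j=4 S=97.4672 intr=0.0000 cont=2.4548 V=2.4548[hold]; j=5 S=117.3257 intr=0.0000 cont=0.0000 V=0.0000[hold]; j=6 S=141.2303 intr=0.0000 cont=0.0000 V=0.0000[hold]  S*(6)=67.2651
k=5: j=0 S=50.9317 intr=39.4683 cont=39.2702 V=39.4683[EX]; j=1 S=61.3087 intr=29.0913 cont=28.8932 V=29.0913[EX]; j=2 S=73.8001 intr=16.5999 cont=17.0774 V=17.0774[hold]; j=3 S=88.8365 intr=1.5635 cont=6.7152 V=6.7152[hold]; j=4 S=106.9365 intr=0.0000 cont=1.2525 V=1.2525[hold]; j=5 S=128.7243 intr=0.0000 cont=0.0000 V=0.0000[hold]  S*(5)=61.3087
k=4: j=0 S=55.8798 intr=34.5202 cont=34.3221 V=34.5202[EX]; j=1 S=67.2651 intr=23.1349 cont=23.1696 V=23.1696[hold]; j=2 S=80.9700 intr=9.4300 cont=11.9874 V=11.9874[hold]; j=3 S=97.4672 intr=0.0000 cont=4.0369 V=4.0369[hold]; j=4 S=117.3257 intr=0.0000 cont=0.6390 V=0.6390[hold]  S*(4)=55.8798
k=3: j=0 S=61.3087 intr=29.0913 cont=28.9101 V=29.0913[EX]; j=1 S=73.8001 intr=16.5999 cont=17.6665 V=17.6665[hold]; j=2 S=88.8365 intr=1.5635 cont=8.0846 V=8.0846[hold]; j=3 S=106.9365 intr=0.0000 cont=2.3713 V=2.3713[hold]  S*(3)=61.3087
k=2: j=0 S=67.2651 intr=23.1349 cont=23.4569 V=23.4569[hold]; j=1 S=80.9700 intr=9.4300 cont=12.9557 V=12.9557[hold]; j=2 S=97.4672 intr=0.0000 cont=5.2811 V=5.2811[hold]  S*(2)=-
k=1: j=0 S=73.8001 intr=16.5999 cont=18.2852 V=18.2852[hold]; j=1 S=88.8365 intr=1.5635 cont=9.1852 V=9.1852[hold]  S*(1)=-
k=0: j=0 S=80.9700 intr=9.4300 cont=13.8081 V=13.8081[hold]  S*(0)=-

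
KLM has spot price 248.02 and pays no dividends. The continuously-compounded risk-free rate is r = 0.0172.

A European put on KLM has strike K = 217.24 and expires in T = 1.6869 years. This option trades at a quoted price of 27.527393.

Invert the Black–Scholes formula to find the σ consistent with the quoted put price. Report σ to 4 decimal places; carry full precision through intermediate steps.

At σ = 0.3705 the Black–Scholes value reproduces the quote:
σ√T = 0.3705·√1.6869 = 0.481208
d₁ = (ln(S/K) + (r+σ²/2)T) / (σ√T) = (ln(248.02/217.24) + (0.0172+0.3705²/2)·1.6869) / 0.481208 = (0.132507 + 0.144795) / 0.481208 = 0.576262
d₂ = d₁ − σ√T = 0.576262 − 0.481208 = 0.095054
e^{−rT} = 0.971402
N(−d₁) = 0.282219,  N(−d₂) = 0.462136
V = K·e^{−rT}·N(−d₂) − S·N(−d₁) = 97.523360 − 69.995967 = 27.527393 (the quoted price), and the Black–Scholes price is strictly increasing in σ, so σ is unique

sigma = 0.3705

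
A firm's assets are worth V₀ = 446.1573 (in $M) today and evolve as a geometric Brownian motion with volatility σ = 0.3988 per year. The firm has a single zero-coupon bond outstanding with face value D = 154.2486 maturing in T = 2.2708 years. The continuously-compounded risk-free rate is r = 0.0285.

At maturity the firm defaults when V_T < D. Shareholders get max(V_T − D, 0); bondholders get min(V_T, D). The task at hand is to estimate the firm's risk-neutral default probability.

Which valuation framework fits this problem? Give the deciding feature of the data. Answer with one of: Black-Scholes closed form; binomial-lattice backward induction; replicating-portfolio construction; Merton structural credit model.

Key observation: a levered firm with one bullet debt due at 2.2708 years is the canonical structural-credit setup: equity is a call on the firm's assets struck at the face value.

framework: Merton structural credit model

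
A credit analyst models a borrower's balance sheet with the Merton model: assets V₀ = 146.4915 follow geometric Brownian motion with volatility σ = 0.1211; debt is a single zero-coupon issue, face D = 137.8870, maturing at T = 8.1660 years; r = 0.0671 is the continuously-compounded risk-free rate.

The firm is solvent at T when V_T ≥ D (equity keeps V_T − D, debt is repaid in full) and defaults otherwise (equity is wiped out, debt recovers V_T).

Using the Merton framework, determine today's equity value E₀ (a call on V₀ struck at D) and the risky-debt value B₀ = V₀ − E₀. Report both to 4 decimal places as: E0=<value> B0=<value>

Equity is a call on the firm's assets struck at D = 137.8870:
d₁ = [ln(V₀/D) + (r + σ²/2)T] / (σ√T)
   = [ln(146.4915/137.8870) + (0.0671 + 0.5·0.1211²)·8.1660] / (0.1211·√8.1660)
   = [0.060533 + 0.607817] / 0.346058 = 1.931323
d₂ = d₁ − σ√T = 1.931323 − 0.346058 = 1.585265
N(d₁) = 0.973278,  N(d₂) = 0.943547,  e^(−rT) = 0.578140
E₀ = V₀·N(d₁) − D·e^(−rT)·N(d₂)
   = 146.4915·0.973278 − 137.8870·0.578140·0.943547 = 67.359306
B₀ = V₀ − E₀ = 146.4915 − 67.359306 = 79.132194

E0=67.3593 B0=79.1322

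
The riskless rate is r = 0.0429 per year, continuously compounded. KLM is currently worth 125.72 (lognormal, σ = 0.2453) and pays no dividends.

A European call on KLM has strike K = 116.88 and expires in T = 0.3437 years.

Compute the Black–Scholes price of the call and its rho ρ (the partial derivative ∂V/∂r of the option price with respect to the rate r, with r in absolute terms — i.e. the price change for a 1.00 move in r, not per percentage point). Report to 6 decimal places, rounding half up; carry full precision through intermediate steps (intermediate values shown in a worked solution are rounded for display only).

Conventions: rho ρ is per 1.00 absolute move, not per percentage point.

price = 13.420591
ρ = 27.889766

σ√T = 0.2453·√0.3437 = 0.143809
d₁ = (ln(S/K) + (r+σ²/2)T) / (σ√T) = (ln(125.72/116.88) + (0.0429+0.2453²/2)·0.3437) / 0.143809 = (0.072909 + 0.025085) / 0.143809 = 0.681421
d₂ = d₁ − σ√T = 0.681421 − 0.143809 = 0.537612
e^{−rT} = 0.985363
N(d₁) = 0.752197,  N(d₂) = 0.704577
Call price V = S·N(d₁) − K·e^{−rT}·N(d₂) = 94.566259 − 81.145668 = 13.420591
ρ = K·T·e^{−rT}·N(d₂) = 27.889766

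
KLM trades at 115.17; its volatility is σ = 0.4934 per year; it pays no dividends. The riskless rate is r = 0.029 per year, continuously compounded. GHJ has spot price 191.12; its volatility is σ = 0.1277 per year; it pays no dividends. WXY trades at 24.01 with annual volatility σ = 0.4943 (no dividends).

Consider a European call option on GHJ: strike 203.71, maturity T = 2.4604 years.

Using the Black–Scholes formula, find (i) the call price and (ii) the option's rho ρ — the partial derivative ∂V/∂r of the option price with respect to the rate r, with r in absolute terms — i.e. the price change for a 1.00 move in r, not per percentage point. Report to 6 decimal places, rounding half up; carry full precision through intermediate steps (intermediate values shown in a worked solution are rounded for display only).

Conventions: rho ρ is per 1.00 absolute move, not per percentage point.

price = 15.919686
ρ = 221.729775

σ√T = 0.1277·√2.4604 = 0.200306
d₁ = (ln(S/K) + (r+σ²/2)T) / (σ√T) = (ln(191.12/203.71) + (0.029+0.1277²/2)·2.4604) / 0.200306 = (-0.063796 + 0.091413) / 0.200306 = 0.137874
d₂ = d₁ − σ√T = 0.137874 − 0.200306 = -0.062432
e^{−rT} = 0.931134
N(d₁) = 0.554830,  N(d₂) = 0.475109
Call price V = S·N(d₁) − K·e^{−rT}·N(d₂) = 106.039087 − 90.119401 = 15.919686
ρ = K·T·e^{−rT}·N(d₂) = 221.729775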